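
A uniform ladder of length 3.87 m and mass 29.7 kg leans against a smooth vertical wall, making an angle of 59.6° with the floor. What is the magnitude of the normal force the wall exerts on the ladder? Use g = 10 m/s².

Sum moments about the foot of the ladder (the floor normal and friction both act there and drop out).
Ladder weight 29.7×10 = 297 N acts at 1.935 m along the ladder; its horizontal arm is 1.935·cos59.6° = 0.9792 m → τ = 290.8 N·m clockwise.
Wall normal N acts horizontally at the top; its moment arm is the height L sinθ = 3.87·sin59.6° = 3.338 m, counterclockwise.
Setting net torque to zero: N × 3.338 = 290.8 → N = 87.1 N.

N_wall ≈ 87.1 N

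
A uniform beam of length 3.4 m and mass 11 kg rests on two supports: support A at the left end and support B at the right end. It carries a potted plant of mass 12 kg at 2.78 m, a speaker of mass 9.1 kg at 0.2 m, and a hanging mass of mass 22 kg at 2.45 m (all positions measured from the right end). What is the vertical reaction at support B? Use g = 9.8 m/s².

R_B ≈ 220 N

Taking torques about support A:
Beam weight: 11 × 9.8 = 107.8 N down at 1.7 m → arm 1.7 m, τ = 107.8 × 1.7 = 183.3 N·m clockwise.
Potted plant: 12 × 9.8 = 117.6 N down at 2.78 m → arm 0.62 m, τ = 117.6 × 0.62 = 72.91 N·m clockwise.
Speaker: 9.1 × 9.8 = 89.18 N down at 0.2 m → arm 3.2 m, τ = 89.18 × 3.2 = 285.4 N·m clockwise.
Hanging mass: 22 × 9.8 = 215.6 N down at 2.45 m → arm 0.95 m, τ = 215.6 × 0.95 = 204.8 N·m clockwise.
Net load moment about support A = 746.4 N·m clockwise.
Reaction R at support B is upward at 0 m, arm 3.4 m → moment R × 3.4 counterclockwise.
Balancing moments: R × 3.4 = 746.4, giving R = 220 N.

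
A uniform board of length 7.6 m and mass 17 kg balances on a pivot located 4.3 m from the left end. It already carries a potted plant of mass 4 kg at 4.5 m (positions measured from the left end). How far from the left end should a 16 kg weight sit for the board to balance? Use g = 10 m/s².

Taking torques about the pivot (at 4.3 m from the left end):
Beam weight: 17 × 10 = 170 N down at 3.8 m → arm 0.5 m, τ = 170 × 0.5 = 85 N·m counterclockwise.
Potted plant: 4 × 10 = 40 N down at 4.5 m → arm 0.2 m, τ = 40 × 0.2 = 8 N·m clockwise.
Net moment of existing loads = 77 N·m counterclockwise.
The weight weighs 16 × 10 = 160 N and must supply an equal clockwise moment, so its lever arm about the pivot is 77 / 160 = 0.481 m.
That puts it at 4.3 + 0.481 = 4.78 m from the left end.

x ≈ 4.78 m from the left end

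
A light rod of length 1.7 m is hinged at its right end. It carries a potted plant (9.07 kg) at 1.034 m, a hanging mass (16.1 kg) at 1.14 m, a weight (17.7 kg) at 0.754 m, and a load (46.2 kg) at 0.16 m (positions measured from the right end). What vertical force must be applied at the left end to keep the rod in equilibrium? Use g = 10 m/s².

About the right end:
Potted plant: 9.07 × 10 = 90.7 N down at 1.034 m → arm 1.034 m, τ = 90.7 × 1.034 = 93.78 N·m counterclockwise.
Hanging mass: 16.1 × 10 = 161 N down at 1.14 m → arm 1.14 m, τ = 161 × 1.14 = 183.5 N·m counterclockwise.
Weight: 17.7 × 10 = 177 N down at 0.754 m → arm 0.754 m, τ = 177 × 0.754 = 133.5 N·m counterclockwise.
Load: 46.2 × 10 = 462 N down at 0.16 m → arm 0.16 m, τ = 462 × 0.16 = 73.92 N·m counterclockwise.
Net moment of the loads = 484.7 N·m counterclockwise.
The upward force F acts at the left end, arm 1.7 m, giving F × 1.7 clockwise.
Setting net torque to zero: F × 1.7 = 484.7 → F = 484.7 / 1.7 = 285 N.

F ≈ 285 N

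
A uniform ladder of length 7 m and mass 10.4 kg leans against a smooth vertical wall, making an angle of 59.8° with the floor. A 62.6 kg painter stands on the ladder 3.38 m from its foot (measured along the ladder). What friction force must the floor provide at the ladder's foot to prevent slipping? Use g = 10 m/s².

f ≈ 206 N

Taking torques about the foot of the ladder:
Ladder weight 10.4×10 = 104 N acts at 3.5 m along the ladder; its horizontal arm is 3.5·cos59.8° = 1.761 m → τ = 183.1 N·m clockwise.
Painter: 62.6×10 = 626 N at 3.38 m → arm 1.7 m → τ = 1064 N·m clockwise.
Wall normal N acts horizontally at the top; its moment arm is the height L sinθ = 7·sin59.8° = 6.05 m, counterclockwise.
Balancing moments: N × 6.05 = 1247, giving N = 206 N.
ΣFx = 0: friction at the foot balances the wall's push, so f = N_wall = 206 N.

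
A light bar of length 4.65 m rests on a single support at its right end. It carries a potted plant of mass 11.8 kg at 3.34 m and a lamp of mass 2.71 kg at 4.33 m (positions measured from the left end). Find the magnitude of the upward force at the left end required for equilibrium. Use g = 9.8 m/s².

Sum moments about the right end (the unknown pivot reaction has zero arm there).
Potted plant: 11.8 × 9.8 = 115.6 N down at 3.34 m → arm 1.31 m, τ = 115.6 × 1.31 = 151.4 N·m counterclockwise.
Lamp: 2.71 × 9.8 = 26.56 N down at 4.33 m → arm 0.32 m, τ = 26.56 × 0.32 = 8.499 N·m counterclockwise.
Net moment of the loads = 159.9 N·m counterclockwise.
The upward force F acts at the left end, arm 4.65 m, giving F × 4.65 clockwise.
For rotational equilibrium, F × 4.65 = 159.9, so F = 159.9 / 4.65 = 34.4 N.

F ≈ 34.4 N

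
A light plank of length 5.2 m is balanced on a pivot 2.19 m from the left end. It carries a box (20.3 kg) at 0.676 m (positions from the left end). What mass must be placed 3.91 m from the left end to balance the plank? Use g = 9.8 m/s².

m ≈ 17.9 kg

About the pivot (at 2.19 m from the left end):
Box: 20.3 × 9.8 = 198.9 N down at 0.676 m → arm 1.514 m, τ = 198.9 × 1.514 = 301.1 N·m counterclockwise.
Net moment of known loads = 301.1 N·m counterclockwise.
An unknown mass m at 3.91 m has arm 1.72 m; its moment is m·g·1.72 clockwise.
Setting net torque to zero: m × 9.8 × 1.72 = 301.1 → m = 301.1 / (9.8 × 1.72) = 17.9 kg.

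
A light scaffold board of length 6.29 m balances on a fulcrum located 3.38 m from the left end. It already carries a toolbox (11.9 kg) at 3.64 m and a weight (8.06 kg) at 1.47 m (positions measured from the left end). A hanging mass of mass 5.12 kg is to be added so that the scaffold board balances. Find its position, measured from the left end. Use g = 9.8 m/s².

About the fulcrum (at 3.38 m from the left end):
Toolbox: 11.9 × 9.8 = 116.6 N down at 3.64 m → arm 0.26 m, τ = 116.6 × 0.26 = 30.32 N·m clockwise.
Weight: 8.06 × 9.8 = 78.99 N down at 1.47 m → arm 1.91 m, τ = 78.99 × 1.91 = 150.9 N·m counterclockwise.
Net moment of existing loads = 120.6 N·m counterclockwise.
The hanging mass weighs 5.12 × 9.8 = 50.18 N and must supply an equal clockwise moment, so its lever arm about the fulcrum is 120.6 / 50.18 = 2.4 m.
That puts it at 3.38 + 2.4 = 5.78 m from the left end.

x ≈ 5.78 m from the left end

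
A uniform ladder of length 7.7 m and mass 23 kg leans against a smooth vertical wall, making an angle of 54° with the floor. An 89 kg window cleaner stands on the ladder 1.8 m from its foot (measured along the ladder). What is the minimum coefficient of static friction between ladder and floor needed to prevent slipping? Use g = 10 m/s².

Choose the foot of the ladder as the axis so the floor normal and friction both act there and drop out.
Ladder weight 23×10 = 230 N acts at 3.85 m along the ladder; its horizontal arm is 3.85·cos54° = 2.263 m → τ = 520.5 N·m clockwise.
Window cleaner: 89×10 = 890 N at 1.8 m → arm 1.058 m → τ = 941.6 N·m clockwise.
Wall normal N acts horizontally at the top; its moment arm is the height L sinθ = 7.7·sin54° = 6.229 m, counterclockwise.
For rotational equilibrium, N × 6.229 = 1462, so N = 234.7 N.
ΣFx = 0 ⇒ f = N_wall = 234.7 N. ΣFy = 0 ⇒ N_floor = 1120 N.
μ_min = f / N_floor = 234.7 / 1120 = 0.21.

μ_min ≈ 0.21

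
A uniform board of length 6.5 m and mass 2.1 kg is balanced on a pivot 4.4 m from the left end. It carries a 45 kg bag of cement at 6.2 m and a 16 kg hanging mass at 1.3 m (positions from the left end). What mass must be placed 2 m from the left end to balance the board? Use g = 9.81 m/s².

m ≈ 12.1 kg

Sum moments about the pivot (at 4.4 m from the left end) (the support reaction has zero arm there).
Beam weight: 2.1 × 9.81 = 20.6 N down at 3.25 m → arm 1.15 m, τ = 20.6 × 1.15 = 23.69 N·m counterclockwise.
Bag of cement: 45 × 9.81 = 441.5 N down at 6.2 m → arm 1.8 m, τ = 441.5 × 1.8 = 794.7 N·m clockwise.
Hanging mass: 16 × 9.81 = 157 N down at 1.3 m → arm 3.1 m, τ = 157 × 3.1 = 486.7 N·m counterclockwise.
Net moment of known loads = 284.3 N·m clockwise.
An unknown mass m at 2 m has arm 2.4 m; its moment is m·g·2.4 counterclockwise.
Setting net torque to zero: m × 9.81 × 2.4 = 284.3 → m = 284.3 / (9.81 × 2.4) = 12.1 kg.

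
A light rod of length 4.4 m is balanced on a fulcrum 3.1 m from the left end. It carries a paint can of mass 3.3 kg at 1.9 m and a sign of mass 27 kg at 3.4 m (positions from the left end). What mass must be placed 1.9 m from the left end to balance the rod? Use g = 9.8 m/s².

Sum moments about the fulcrum (at 3.1 m from the left end) (the support reaction has zero arm there).
Paint can: 3.3 × 9.8 = 32.34 N down at 1.9 m → arm 1.2 m, τ = 32.34 × 1.2 = 38.81 N·m counterclockwise.
Sign: 27 × 9.8 = 264.6 N down at 3.4 m → arm 0.3 m, τ = 264.6 × 0.3 = 79.38 N·m clockwise.
Net moment of known loads = 40.57 N·m clockwise.
An unknown mass m at 1.9 m has arm 1.2 m; its moment is m·g·1.2 counterclockwise.
Balancing moments: m × 9.8 × 1.2 = 40.57, giving m = 40.57 / (9.8 × 1.2) = 3.45 kg.

m ≈ 3.45 kg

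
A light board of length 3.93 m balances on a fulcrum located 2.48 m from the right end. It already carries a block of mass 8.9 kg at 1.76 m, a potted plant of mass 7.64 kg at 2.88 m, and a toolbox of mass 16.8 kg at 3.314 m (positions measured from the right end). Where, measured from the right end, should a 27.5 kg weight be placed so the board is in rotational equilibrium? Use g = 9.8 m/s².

x ≈ 2.09 m from the right end

Sum moments about the fulcrum (at 2.48 m from the right end) (the support reaction has zero arm there).
Block: 8.9 × 9.8 = 87.22 N down at 1.76 m → arm 0.72 m, τ = 87.22 × 0.72 = 62.8 N·m clockwise.
Potted plant: 7.64 × 9.8 = 74.87 N down at 2.88 m → arm 0.4 m, τ = 74.87 × 0.4 = 29.95 N·m counterclockwise.
Toolbox: 16.8 × 9.8 = 164.6 N down at 3.314 m → arm 0.834 m, τ = 164.6 × 0.834 = 137.3 N·m counterclockwise.
Net moment of existing loads = 104.5 N·m counterclockwise.
The weight weighs 27.5 × 9.8 = 269.5 N and must supply an equal clockwise moment, so its lever arm about the fulcrum is 104.5 / 269.5 = 0.388 m.
That puts it at 2.48 − 0.388 = 2.09 m from the right end.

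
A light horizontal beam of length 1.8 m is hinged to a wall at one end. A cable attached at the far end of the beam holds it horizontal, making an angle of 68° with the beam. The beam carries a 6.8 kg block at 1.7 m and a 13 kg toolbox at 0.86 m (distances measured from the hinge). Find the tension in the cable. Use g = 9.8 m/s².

About the hinge:
Block: 6.8 × 9.8 = 66.64 N down at 1.7 m → arm 1.7 m, τ = 66.64 × 1.7 = 113.3 N·m clockwise.
Toolbox: 13 × 9.8 = 127.4 N down at 0.86 m → arm 0.86 m, τ = 127.4 × 0.86 = 109.6 N·m clockwise.
Total clockwise load moment = 222.9 N·m.
The cable tension T acts at 1.8 m; only its component perpendicular to the beam, T sinθ, produces torque. sin 68° = 0.9272.
Balancing moments: T × 1.8 × 0.9272 = 222.9, giving T = 222.9 / 1.669 = 134 N.

T ≈ 134 N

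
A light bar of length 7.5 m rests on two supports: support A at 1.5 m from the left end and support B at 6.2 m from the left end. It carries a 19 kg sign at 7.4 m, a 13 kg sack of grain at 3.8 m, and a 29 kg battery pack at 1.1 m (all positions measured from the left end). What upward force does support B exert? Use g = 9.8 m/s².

R_B ≈ 272 N

About support A:
Sign: 19 × 9.8 = 186.2 N down at 7.4 m → arm 5.9 m, τ = 186.2 × 5.9 = 1099 N·m clockwise.
Sack of grain: 13 × 9.8 = 127.4 N down at 3.8 m → arm 2.3 m, τ = 127.4 × 2.3 = 293 N·m clockwise.
Battery pack: 29 × 9.8 = 284.2 N down at 1.1 m → arm 0.4 m, τ = 284.2 × 0.4 = 113.7 N·m counterclockwise.
Net load moment about support A = 1278 N·m clockwise.
Reaction R at support B is upward at 6.2 m, arm 4.7 m → moment R × 4.7 counterclockwise.
Balancing moments: R × 4.7 = 1278, giving R = 272 N.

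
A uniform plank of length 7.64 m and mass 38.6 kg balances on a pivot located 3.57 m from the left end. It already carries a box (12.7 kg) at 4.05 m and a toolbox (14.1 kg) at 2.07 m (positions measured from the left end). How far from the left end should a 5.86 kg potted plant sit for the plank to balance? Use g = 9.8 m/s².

Choose the pivot (at 3.57 m from the left end) as the axis so the support reaction has zero arm there.
Beam weight: 38.6 × 9.8 = 378.3 N down at 3.82 m → arm 0.25 m, τ = 378.3 × 0.25 = 94.58 N·m clockwise.
Box: 12.7 × 9.8 = 124.5 N down at 4.05 m → arm 0.48 m, τ = 124.5 × 0.48 = 59.76 N·m clockwise.
Toolbox: 14.1 × 9.8 = 138.2 N down at 2.07 m → arm 1.5 m, τ = 138.2 × 1.5 = 207.3 N·m counterclockwise.
Net moment of existing loads = 52.96 N·m counterclockwise.
The potted plant weighs 5.86 × 9.8 = 57.43 N and must supply an equal clockwise moment, so its lever arm about the pivot is 52.96 / 57.43 = 0.922 m.
That puts it at 3.57 + 0.922 = 4.49 m from the left end.

x ≈ 4.49 m from the left end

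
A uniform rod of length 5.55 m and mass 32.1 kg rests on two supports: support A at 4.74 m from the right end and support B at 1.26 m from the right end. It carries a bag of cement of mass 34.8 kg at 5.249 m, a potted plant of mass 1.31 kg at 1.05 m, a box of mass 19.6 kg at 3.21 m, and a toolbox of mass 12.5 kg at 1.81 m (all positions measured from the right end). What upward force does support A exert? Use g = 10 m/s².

Choose support B as the axis so its reaction then has zero moment arm.
Beam weight: 32.1 × 10 = 321 N down at 2.775 m → arm 1.515 m, τ = 321 × 1.515 = 486.3 N·m counterclockwise.
Bag of cement: 34.8 × 10 = 348 N down at 5.249 m → arm 3.989 m, τ = 348 × 3.989 = 1388 N·m counterclockwise.
Potted plant: 1.31 × 10 = 13.1 N down at 1.05 m → arm 0.21 m, τ = 13.1 × 0.21 = 2.751 N·m clockwise.
Box: 19.6 × 10 = 196 N down at 3.21 m → arm 1.95 m, τ = 196 × 1.95 = 382.2 N·m counterclockwise.
Toolbox: 12.5 × 10 = 125 N down at 1.81 m → arm 0.55 m, τ = 125 × 0.55 = 68.75 N·m counterclockwise.
Net load moment about support B = 2322 N·m counterclockwise.
Reaction R at support A is upward at 4.74 m, arm 3.48 m → moment R × 3.48 clockwise.
Balancing moments: R × 3.48 = 2322, giving R = 667 N.

R_A ≈ 667 N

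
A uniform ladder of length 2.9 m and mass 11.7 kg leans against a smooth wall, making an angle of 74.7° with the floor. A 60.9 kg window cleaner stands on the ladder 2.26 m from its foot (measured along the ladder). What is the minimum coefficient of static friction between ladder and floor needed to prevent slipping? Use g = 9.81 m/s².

Take moments about the foot of the ladder.
Ladder weight 11.7×9.81 = 114.8 N acts at 1.45 m along the ladder; its horizontal arm is 1.45·cos74.7° = 0.3826 m → τ = 43.92 N·m clockwise.
Window cleaner: 60.9×9.81 = 597.4 N at 2.26 m → arm 0.5964 m → τ = 356.3 N·m clockwise.
Wall normal N acts horizontally at the top; its moment arm is the height L sinθ = 2.9·sin74.7° = 2.797 m, counterclockwise.
Στ = 0 ⇒ N × 2.797 = 400.2 ⇒ N = 143.1 N.
ΣFx = 0 ⇒ f = N_wall = 143.1 N. ΣFy = 0 ⇒ N_floor = 712.2 N.
μ_min = f / N_floor = 143.1 / 712.2 = 0.201.

μ_min ≈ 0.201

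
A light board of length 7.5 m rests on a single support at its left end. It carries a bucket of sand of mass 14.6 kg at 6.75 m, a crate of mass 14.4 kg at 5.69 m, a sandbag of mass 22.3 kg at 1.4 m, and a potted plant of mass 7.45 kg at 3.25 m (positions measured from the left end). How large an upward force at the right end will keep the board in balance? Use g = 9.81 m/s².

F ≈ 309 N

Taking torques about the left end:
Bucket of sand: 14.6 × 9.81 = 143.2 N down at 6.75 m → arm 6.75 m, τ = 143.2 × 6.75 = 966.6 N·m clockwise.
Crate: 14.4 × 9.81 = 141.3 N down at 5.69 m → arm 5.69 m, τ = 141.3 × 5.69 = 804 N·m clockwise.
Sandbag: 22.3 × 9.81 = 218.8 N down at 1.4 m → arm 1.4 m, τ = 218.8 × 1.4 = 306.3 N·m clockwise.
Potted plant: 7.45 × 9.81 = 73.08 N down at 3.25 m → arm 3.25 m, τ = 73.08 × 3.25 = 237.5 N·m clockwise.
Net moment of the loads = 2314 N·m clockwise.
The upward force F acts at the right end, arm 7.5 m, giving F × 7.5 counterclockwise.
Setting net torque to zero: F × 7.5 = 2314 → F = 2314 / 7.5 = 309 N.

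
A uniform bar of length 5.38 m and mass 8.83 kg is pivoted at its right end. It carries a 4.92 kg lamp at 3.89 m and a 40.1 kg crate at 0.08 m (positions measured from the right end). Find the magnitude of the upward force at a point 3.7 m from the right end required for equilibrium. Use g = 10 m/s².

Choose the right end as the axis so the unknown pivot reaction has zero arm there.
Beam weight: 8.83 × 10 = 88.3 N down at 2.69 m → arm 2.69 m, τ = 88.3 × 2.69 = 237.5 N·m counterclockwise.
Lamp: 4.92 × 10 = 49.2 N down at 3.89 m → arm 3.89 m, τ = 49.2 × 3.89 = 191.4 N·m counterclockwise.
Crate: 40.1 × 10 = 401 N down at 0.08 m → arm 0.08 m, τ = 401 × 0.08 = 32.08 N·m counterclockwise.
Net moment of the loads = 461 N·m counterclockwise.
The upward force F acts at a point 3.7 m from the right end, arm 3.7 m, giving F × 3.7 clockwise.
Setting net torque to zero: F × 3.7 = 461 → F = 461 / 3.7 = 125 N.

F ≈ 125 N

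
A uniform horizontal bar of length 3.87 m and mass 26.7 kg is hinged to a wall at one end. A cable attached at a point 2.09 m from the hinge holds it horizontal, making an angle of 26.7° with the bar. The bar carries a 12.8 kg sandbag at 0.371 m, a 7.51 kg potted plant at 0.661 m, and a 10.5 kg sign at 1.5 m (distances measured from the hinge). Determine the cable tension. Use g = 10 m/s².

T ≈ 821 N

Taking torques about the hinge:
Beam weight: 26.7 × 10 = 267 N down at 1.935 m → arm 1.935 m, τ = 267 × 1.935 = 516.6 N·m clockwise.
Sandbag: 12.8 × 10 = 128 N down at 0.371 m → arm 0.371 m, τ = 128 × 0.371 = 47.49 N·m clockwise.
Potted plant: 7.51 × 10 = 75.1 N down at 0.661 m → arm 0.661 m, τ = 75.1 × 0.661 = 49.64 N·m clockwise.
Sign: 10.5 × 10 = 105 N down at 1.5 m → arm 1.5 m, τ = 105 × 1.5 = 157.5 N·m clockwise.
Total clockwise load moment = 771.2 N·m.
The cable tension T acts at 2.09 m; only its component perpendicular to the bar, T sinθ, produces torque. sin 26.7° = 0.4493.
Στ = 0 ⇒ T × 2.09 × 0.4493 = 771.2 ⇒ T = 771.2 / 0.939 = 821 N.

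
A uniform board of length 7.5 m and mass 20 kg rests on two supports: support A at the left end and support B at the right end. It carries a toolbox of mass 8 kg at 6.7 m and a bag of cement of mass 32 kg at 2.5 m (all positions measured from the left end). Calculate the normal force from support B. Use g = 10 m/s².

About support A:
Beam weight: 20 × 10 = 200 N down at 3.75 m → arm 3.75 m, τ = 200 × 3.75 = 750 N·m clockwise.
Toolbox: 8 × 10 = 80 N down at 6.7 m → arm 6.7 m, τ = 80 × 6.7 = 536 N·m clockwise.
Bag of cement: 32 × 10 = 320 N down at 2.5 m → arm 2.5 m, τ = 320 × 2.5 = 800 N·m clockwise.
Net load moment about support A = 2086 N·m clockwise.
Reaction R at support B is upward at 7.5 m, arm 7.5 m → moment R × 7.5 counterclockwise.
For rotational equilibrium, R × 7.5 = 2086, so R = 278 N.

R_B ≈ 278 N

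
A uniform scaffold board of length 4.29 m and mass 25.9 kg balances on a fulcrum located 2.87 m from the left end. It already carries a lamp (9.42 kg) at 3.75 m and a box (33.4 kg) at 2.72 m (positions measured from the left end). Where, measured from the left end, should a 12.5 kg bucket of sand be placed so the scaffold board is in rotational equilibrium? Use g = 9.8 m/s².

Choose the fulcrum (at 2.87 m from the left end) as the axis so the support reaction has zero arm there.
Beam weight: 25.9 × 9.8 = 253.8 N down at 2.145 m → arm 0.725 m, τ = 253.8 × 0.725 = 184 N·m counterclockwise.
Lamp: 9.42 × 9.8 = 92.32 N down at 3.75 m → arm 0.88 m, τ = 92.32 × 0.88 = 81.24 N·m clockwise.
Box: 33.4 × 9.8 = 327.3 N down at 2.72 m → arm 0.15 m, τ = 327.3 × 0.15 = 49.09 N·m counterclockwise.
Net moment of existing loads = 151.9 N·m counterclockwise.
The bucket of sand weighs 12.5 × 9.8 = 122.5 N and must supply an equal clockwise moment, so its lever arm about the fulcrum is 151.9 / 122.5 = 1.24 m.
That puts it at 2.87 + 1.24 = 4.11 m from the left end.

x ≈ 4.11 m from the left end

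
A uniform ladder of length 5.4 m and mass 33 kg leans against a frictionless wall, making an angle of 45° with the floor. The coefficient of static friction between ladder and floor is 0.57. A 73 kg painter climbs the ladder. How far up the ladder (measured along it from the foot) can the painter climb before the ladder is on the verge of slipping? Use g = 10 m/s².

Choose the foot of the ladder as the axis so the floor normal and friction both act there and drop out.
Ladder weight 33×10 = 330 N acts at 2.7 m along the ladder; its horizontal arm is 2.7·cos45° = 1.909 m → τ = 630 N·m clockwise.
Painter weight 73×10 = 730 N at distance d → arm d·cos45° → τ = 730·d·0.7071 clockwise.
Wall normal N at the top has arm L sinθ = 3.818 m counterclockwise, so Στ = 0 gives N·3.818 = 630 + 516.2·d.
ΣFy = 0 ⇒ N_floor = 1060 N, so the maximum friction is μ_s·N_floor = 0.57×1060 = 604.2 N. ΣFx = 0 ⇒ N_wall = f, so at the slipping point N = 604.2 N.
Substituting: 604.2×3.818 = 630 + 516.2·d ⇒ d = (2307 − 630) / 516.2 = 3.25 m.

d ≈ 3.25 m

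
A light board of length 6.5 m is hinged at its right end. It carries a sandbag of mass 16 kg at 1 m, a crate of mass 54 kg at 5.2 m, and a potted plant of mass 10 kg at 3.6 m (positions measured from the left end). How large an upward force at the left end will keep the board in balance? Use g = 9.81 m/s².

Take moments about the right end.
Sandbag: 16 × 9.81 = 157 N down at 1 m → arm 5.5 m, τ = 157 × 5.5 = 863.5 N·m counterclockwise.
Crate: 54 × 9.81 = 529.7 N down at 5.2 m → arm 1.3 m, τ = 529.7 × 1.3 = 688.6 N·m counterclockwise.
Potted plant: 10 × 9.81 = 98.1 N down at 3.6 m → arm 2.9 m, τ = 98.1 × 2.9 = 284.5 N·m counterclockwise.
Net moment of the loads = 1837 N·m counterclockwise.
The upward force F acts at the left end, arm 6.5 m, giving F × 6.5 clockwise.
For rotational equilibrium, F × 6.5 = 1837, so F = 1837 / 6.5 = 283 N.

F ≈ 283 N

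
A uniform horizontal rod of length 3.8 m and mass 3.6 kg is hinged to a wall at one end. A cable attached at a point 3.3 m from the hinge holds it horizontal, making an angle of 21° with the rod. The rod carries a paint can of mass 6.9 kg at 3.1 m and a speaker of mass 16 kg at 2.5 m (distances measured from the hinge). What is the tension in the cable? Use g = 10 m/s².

About the hinge:
Beam weight: 3.6 × 10 = 36 N down at 1.9 m → arm 1.9 m, τ = 36 × 1.9 = 68.4 N·m clockwise.
Paint can: 6.9 × 10 = 69 N down at 3.1 m → arm 3.1 m, τ = 69 × 3.1 = 213.9 N·m clockwise.
Speaker: 16 × 10 = 160 N down at 2.5 m → arm 2.5 m, τ = 160 × 2.5 = 400 N·m clockwise.
Total clockwise load moment = 682.3 N·m.
The cable tension T acts at 3.3 m; only its component perpendicular to the rod, T sinθ, produces torque. sin 21° = 0.3584.
Balancing moments: T × 3.3 × 0.3584 = 682.3, giving T = 682.3 / 1.183 = 577 N.

T ≈ 577 N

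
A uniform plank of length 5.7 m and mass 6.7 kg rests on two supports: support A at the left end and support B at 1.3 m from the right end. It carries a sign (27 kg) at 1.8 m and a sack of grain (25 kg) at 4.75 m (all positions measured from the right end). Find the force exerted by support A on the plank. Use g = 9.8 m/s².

R_A ≈ 245 N

Sum moments about support B (its reaction then has zero moment arm).
Beam weight: 6.7 × 9.8 = 65.66 N down at 2.85 m → arm 1.55 m, τ = 65.66 × 1.55 = 101.8 N·m counterclockwise.
Sign: 27 × 9.8 = 264.6 N down at 1.8 m → arm 0.5 m, τ = 264.6 × 0.5 = 132.3 N·m counterclockwise.
Sack of grain: 25 × 9.8 = 245 N down at 4.75 m → arm 3.45 m, τ = 245 × 3.45 = 845.2 N·m counterclockwise.
Net load moment about support B = 1079 N·m counterclockwise.
Reaction R at support A is upward at 5.7 m, arm 4.4 m → moment R × 4.4 clockwise.
For rotational equilibrium, R × 4.4 = 1079, so R = 245 N.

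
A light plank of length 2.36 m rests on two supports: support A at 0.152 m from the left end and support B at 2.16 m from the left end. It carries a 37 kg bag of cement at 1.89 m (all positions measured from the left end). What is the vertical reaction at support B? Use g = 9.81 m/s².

Taking torques about support A:
Bag of cement: 37 × 9.81 = 363 N down at 1.89 m → arm 1.738 m, τ = 363 × 1.738 = 630.9 N·m clockwise.
Net load moment about support A = 630.9 N·m clockwise.
Reaction R at support B is upward at 2.16 m, arm 2.008 m → moment R × 2.008 counterclockwise.
Balancing moments: R × 2.008 = 630.9, giving R = 314 N.

R_B ≈ 314 N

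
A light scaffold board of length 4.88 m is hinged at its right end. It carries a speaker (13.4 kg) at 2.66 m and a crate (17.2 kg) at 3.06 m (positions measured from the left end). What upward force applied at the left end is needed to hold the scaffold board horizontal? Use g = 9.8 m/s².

F ≈ 123 N

Sum moments about the right end (the unknown pivot reaction has zero arm there).
Speaker: 13.4 × 9.8 = 131.3 N down at 2.66 m → arm 2.22 m, τ = 131.3 × 2.22 = 291.5 N·m counterclockwise.
Crate: 17.2 × 9.8 = 168.6 N down at 3.06 m → arm 1.82 m, τ = 168.6 × 1.82 = 306.9 N·m counterclockwise.
Net moment of the loads = 598.4 N·m counterclockwise.
The upward force F acts at the left end, arm 4.88 m, giving F × 4.88 clockwise.
For rotational equilibrium, F × 4.88 = 598.4, so F = 598.4 / 4.88 = 123 N.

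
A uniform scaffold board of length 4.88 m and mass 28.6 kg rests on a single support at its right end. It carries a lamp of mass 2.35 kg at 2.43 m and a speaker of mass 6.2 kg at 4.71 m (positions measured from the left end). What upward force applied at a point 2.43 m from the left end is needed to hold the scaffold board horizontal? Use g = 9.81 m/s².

Take moments about the right end.
Beam weight: 28.6 × 9.81 = 280.6 N down at 2.44 m → arm 2.44 m, τ = 280.6 × 2.44 = 684.7 N·m counterclockwise.
Lamp: 2.35 × 9.81 = 23.05 N down at 2.43 m → arm 2.45 m, τ = 23.05 × 2.45 = 56.47 N·m counterclockwise.
Speaker: 6.2 × 9.81 = 60.82 N down at 4.71 m → arm 0.17 m, τ = 60.82 × 0.17 = 10.34 N·m counterclockwise.
Net moment of the loads = 751.5 N·m counterclockwise.
The upward force F acts at a point 2.43 m from the left end, arm 2.45 m, giving F × 2.45 clockwise.
Balancing moments: F × 2.45 = 751.5, giving F = 751.5 / 2.45 = 307 N.

F ≈ 307 N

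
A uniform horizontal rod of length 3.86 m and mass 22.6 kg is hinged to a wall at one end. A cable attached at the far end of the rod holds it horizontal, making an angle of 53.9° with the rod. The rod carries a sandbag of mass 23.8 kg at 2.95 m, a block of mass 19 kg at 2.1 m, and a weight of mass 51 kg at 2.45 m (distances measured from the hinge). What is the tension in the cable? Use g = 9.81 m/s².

Taking torques about the hinge:
Beam weight: 22.6 × 9.81 = 221.7 N down at 1.93 m → arm 1.93 m, τ = 221.7 × 1.93 = 427.9 N·m clockwise.
Sandbag: 23.8 × 9.81 = 233.5 N down at 2.95 m → arm 2.95 m, τ = 233.5 × 2.95 = 688.8 N·m clockwise.
Block: 19 × 9.81 = 186.4 N down at 2.1 m → arm 2.1 m, τ = 186.4 × 2.1 = 391.4 N·m clockwise.
Weight: 51 × 9.81 = 500.3 N down at 2.45 m → arm 2.45 m, τ = 500.3 × 2.45 = 1226 N·m clockwise.
Total clockwise load moment = 2734 N·m.
The cable tension T acts at 3.86 m; only its component perpendicular to the rod, T sinθ, produces torque. sin 53.9° = 0.808.
For rotational equilibrium, T × 3.86 × 0.808 = 2734, so T = 2734 / 3.119 = 877 N.

T ≈ 877 N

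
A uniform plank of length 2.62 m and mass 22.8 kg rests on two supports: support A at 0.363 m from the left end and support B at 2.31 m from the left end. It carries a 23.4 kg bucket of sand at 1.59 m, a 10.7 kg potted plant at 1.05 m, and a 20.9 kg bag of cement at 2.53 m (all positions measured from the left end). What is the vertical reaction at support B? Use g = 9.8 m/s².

Take moments about support A.
Beam weight: 22.8 × 9.8 = 223.4 N down at 1.31 m → arm 0.947 m, τ = 223.4 × 0.947 = 211.6 N·m clockwise.
Bucket of sand: 23.4 × 9.8 = 229.3 N down at 1.59 m → arm 1.227 m, τ = 229.3 × 1.227 = 281.4 N·m clockwise.
Potted plant: 10.7 × 9.8 = 104.9 N down at 1.05 m → arm 0.687 m, τ = 104.9 × 0.687 = 72.07 N·m clockwise.
Bag of cement: 20.9 × 9.8 = 204.8 N down at 2.53 m → arm 2.167 m, τ = 204.8 × 2.167 = 443.8 N·m clockwise.
Net load moment about support A = 1009 N·m clockwise.
Reaction R at support B is upward at 2.31 m, arm 1.947 m → moment R × 1.947 counterclockwise.
Στ = 0 ⇒ R × 1.947 = 1009 ⇒ R = 518 N.

R_B ≈ 518 N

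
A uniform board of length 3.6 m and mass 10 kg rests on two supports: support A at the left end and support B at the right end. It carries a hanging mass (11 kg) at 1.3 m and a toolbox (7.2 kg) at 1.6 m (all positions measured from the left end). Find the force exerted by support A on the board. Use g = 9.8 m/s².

Take moments about support B.
Beam weight: 10 × 9.8 = 98 N down at 1.8 m → arm 1.8 m, τ = 98 × 1.8 = 176.4 N·m counterclockwise.
Hanging mass: 11 × 9.8 = 107.8 N down at 1.3 m → arm 2.3 m, τ = 107.8 × 2.3 = 247.9 N·m counterclockwise.
Toolbox: 7.2 × 9.8 = 70.56 N down at 1.6 m → arm 2 m, τ = 70.56 × 2 = 141.1 N·m counterclockwise.
Net load moment about support B = 565.4 N·m counterclockwise.
Reaction R at support A is upward at 0 m, arm 3.6 m → moment R × 3.6 clockwise.
For rotational equilibrium, R × 3.6 = 565.4, so R = 157 N.

R_A ≈ 157 N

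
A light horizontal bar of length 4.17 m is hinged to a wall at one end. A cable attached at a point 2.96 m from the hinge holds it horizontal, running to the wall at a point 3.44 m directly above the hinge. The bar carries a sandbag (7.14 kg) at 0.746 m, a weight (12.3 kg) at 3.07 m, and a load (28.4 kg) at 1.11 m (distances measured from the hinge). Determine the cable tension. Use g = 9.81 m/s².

T ≈ 326 N

About the hinge:
Sandbag: 7.14 × 9.81 = 70.04 N down at 0.746 m → arm 0.746 m, τ = 70.04 × 0.746 = 52.25 N·m clockwise.
Weight: 12.3 × 9.81 = 120.7 N down at 3.07 m → arm 3.07 m, τ = 120.7 × 3.07 = 370.5 N·m clockwise.
Load: 28.4 × 9.81 = 278.6 N down at 1.11 m → arm 1.11 m, τ = 278.6 × 1.11 = 309.2 N·m clockwise.
Total clockwise load moment = 732 N·m.
The cable tension T acts at 2.96 m; only its component perpendicular to the bar, T sinθ, produces torque. sinθ = h/√(h²+d²) = 3.44/√(3.44²+2.96²) = 0.758.
Balancing moments: T × 2.96 × 0.758 = 732, giving T = 732 / 2.244 = 326 N.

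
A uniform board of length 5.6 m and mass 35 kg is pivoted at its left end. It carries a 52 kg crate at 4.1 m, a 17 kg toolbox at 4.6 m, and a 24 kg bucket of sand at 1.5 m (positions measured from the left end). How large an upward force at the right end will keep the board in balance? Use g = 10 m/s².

About the left end:
Beam weight: 35 × 10 = 350 N down at 2.8 m → arm 2.8 m, τ = 350 × 2.8 = 980 N·m clockwise.
Crate: 52 × 10 = 520 N down at 4.1 m → arm 4.1 m, τ = 520 × 4.1 = 2132 N·m clockwise.
Toolbox: 17 × 10 = 170 N down at 4.6 m → arm 4.6 m, τ = 170 × 4.6 = 782 N·m clockwise.
Bucket of sand: 24 × 10 = 240 N down at 1.5 m → arm 1.5 m, τ = 240 × 1.5 = 360 N·m clockwise.
Net moment of the loads = 4254 N·m clockwise.
The upward force F acts at the right end, arm 5.6 m, giving F × 5.6 counterclockwise.
For rotational equilibrium, F × 5.6 = 4254, so F = 4254 / 5.6 = 760 N.

F ≈ 760 N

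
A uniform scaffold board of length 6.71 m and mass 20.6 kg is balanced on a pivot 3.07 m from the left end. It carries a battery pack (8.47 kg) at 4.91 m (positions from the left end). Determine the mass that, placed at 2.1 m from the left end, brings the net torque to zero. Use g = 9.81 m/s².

Choose the pivot (at 3.07 m from the left end) as the axis so the support reaction has zero arm there.
Beam weight: 20.6 × 9.81 = 202.1 N down at 3.355 m → arm 0.285 m, τ = 202.1 × 0.285 = 57.6 N·m clockwise.
Battery pack: 8.47 × 9.81 = 83.09 N down at 4.91 m → arm 1.84 m, τ = 83.09 × 1.84 = 152.9 N·m clockwise.
Net moment of known loads = 210.5 N·m clockwise.
An unknown mass m at 2.1 m has arm 0.97 m; its moment is m·g·0.97 counterclockwise.
Στ = 0 ⇒ m × 9.81 × 0.97 = 210.5 ⇒ m = 210.5 / (9.81 × 0.97) = 22.1 kg.

m ≈ 22.1 kg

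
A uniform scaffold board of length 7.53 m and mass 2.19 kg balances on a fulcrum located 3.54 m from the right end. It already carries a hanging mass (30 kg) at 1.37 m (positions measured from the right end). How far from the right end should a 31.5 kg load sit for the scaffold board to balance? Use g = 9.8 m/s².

x ≈ 5.59 m from the right end

Choose the fulcrum (at 3.54 m from the right end) as the axis so the support reaction has zero arm there.
Beam weight: 2.19 × 9.8 = 21.46 N down at 3.765 m → arm 0.225 m, τ = 21.46 × 0.225 = 4.829 N·m counterclockwise.
Hanging mass: 30 × 9.8 = 294 N down at 1.37 m → arm 2.17 m, τ = 294 × 2.17 = 638 N·m clockwise.
Net moment of existing loads = 633.2 N·m clockwise.
The load weighs 31.5 × 9.8 = 308.7 N and must supply an equal counterclockwise moment, so its lever arm about the fulcrum is 633.2 / 308.7 = 2.05 m.
That puts it at 3.54 + 2.05 = 5.59 m from the right end.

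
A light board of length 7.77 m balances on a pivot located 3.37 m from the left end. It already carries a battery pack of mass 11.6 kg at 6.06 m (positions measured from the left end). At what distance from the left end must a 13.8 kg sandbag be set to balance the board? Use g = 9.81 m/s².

Take moments about the pivot (at 3.37 m from the left end).
Battery pack: 11.6 × 9.81 = 113.8 N down at 6.06 m → arm 2.69 m, τ = 113.8 × 2.69 = 306.1 N·m clockwise.
Net moment of existing loads = 306.1 N·m clockwise.
The sandbag weighs 13.8 × 9.81 = 135.4 N and must supply an equal counterclockwise moment, so its lever arm about the pivot is 306.1 / 135.4 = 2.26 m.
That puts it at 3.37 − 2.26 = 1.11 m from the left end.

x ≈ 1.11 m from the left end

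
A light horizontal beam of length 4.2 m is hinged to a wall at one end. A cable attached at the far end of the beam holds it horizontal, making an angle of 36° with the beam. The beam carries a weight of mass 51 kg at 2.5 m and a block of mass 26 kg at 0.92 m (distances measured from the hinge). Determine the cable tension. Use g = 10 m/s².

Choose the hinge as the axis so the unknown hinge reaction has zero arm there.
Weight: 51 × 10 = 510 N down at 2.5 m → arm 2.5 m, τ = 510 × 2.5 = 1275 N·m clockwise.
Block: 26 × 10 = 260 N down at 0.92 m → arm 0.92 m, τ = 260 × 0.92 = 239.2 N·m clockwise.
Total clockwise load moment = 1514 N·m.
The cable tension T acts at 4.2 m; only its component perpendicular to the beam, T sinθ, produces torque. sin 36° = 0.5878.
Στ = 0 ⇒ T × 4.2 × 0.5878 = 1514 ⇒ T = 1514 / 2.469 = 613 N.

T ≈ 613 N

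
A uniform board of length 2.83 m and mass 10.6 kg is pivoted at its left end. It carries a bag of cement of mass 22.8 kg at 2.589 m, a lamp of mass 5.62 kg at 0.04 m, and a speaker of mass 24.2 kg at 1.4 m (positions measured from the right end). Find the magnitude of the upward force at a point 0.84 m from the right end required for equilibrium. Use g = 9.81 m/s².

Choose the left end as the axis so the unknown pivot reaction has zero arm there.
Beam weight: 10.6 × 9.81 = 104 N down at 1.415 m → arm 1.415 m, τ = 104 × 1.415 = 147.2 N·m clockwise.
Bag of cement: 22.8 × 9.81 = 223.7 N down at 2.589 m → arm 0.241 m, τ = 223.7 × 0.241 = 53.91 N·m clockwise.
Lamp: 5.62 × 9.81 = 55.13 N down at 0.04 m → arm 2.79 m, τ = 55.13 × 2.79 = 153.8 N·m clockwise.
Speaker: 24.2 × 9.81 = 237.4 N down at 1.4 m → arm 1.43 m, τ = 237.4 × 1.43 = 339.5 N·m clockwise.
Net moment of the loads = 694.4 N·m clockwise.
The upward force F acts at a point 0.84 m from the right end, arm 1.99 m, giving F × 1.99 counterclockwise.
Στ = 0 ⇒ F × 1.99 = 694.4 ⇒ F = 694.4 / 1.99 = 349 N.

F ≈ 349 N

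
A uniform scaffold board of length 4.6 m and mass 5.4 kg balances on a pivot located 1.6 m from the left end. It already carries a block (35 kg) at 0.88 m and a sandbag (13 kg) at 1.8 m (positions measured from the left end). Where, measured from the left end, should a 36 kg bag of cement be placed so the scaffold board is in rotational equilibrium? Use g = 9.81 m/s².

Choose the pivot (at 1.6 m from the left end) as the axis so the support reaction has zero arm there.
Beam weight: 5.4 × 9.81 = 52.97 N down at 2.3 m → arm 0.7 m, τ = 52.97 × 0.7 = 37.08 N·m clockwise.
Block: 35 × 9.81 = 343.4 N down at 0.88 m → arm 0.72 m, τ = 343.4 × 0.72 = 247.2 N·m counterclockwise.
Sandbag: 13 × 9.81 = 127.5 N down at 1.8 m → arm 0.2 m, τ = 127.5 × 0.2 = 25.5 N·m clockwise.
Net moment of existing loads = 184.6 N·m counterclockwise.
The bag of cement weighs 36 × 9.81 = 353.2 N and must supply an equal clockwise moment, so its lever arm about the pivot is 184.6 / 353.2 = 0.523 m.
That puts it at 1.6 + 0.523 = 2.12 m from the left end.

x ≈ 2.12 m from the left end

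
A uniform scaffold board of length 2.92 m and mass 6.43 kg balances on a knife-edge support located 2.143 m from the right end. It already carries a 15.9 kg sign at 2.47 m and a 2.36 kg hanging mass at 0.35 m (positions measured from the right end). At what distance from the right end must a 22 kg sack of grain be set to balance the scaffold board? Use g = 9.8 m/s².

Sum moments about the knife-edge support (at 2.143 m from the right end) (the support reaction has zero arm there).
Beam weight: 6.43 × 9.8 = 63.01 N down at 1.46 m → arm 0.683 m, τ = 63.01 × 0.683 = 43.04 N·m clockwise.
Sign: 15.9 × 9.8 = 155.8 N down at 2.47 m → arm 0.327 m, τ = 155.8 × 0.327 = 50.95 N·m counterclockwise.
Hanging mass: 2.36 × 9.8 = 23.13 N down at 0.35 m → arm 1.793 m, τ = 23.13 × 1.793 = 41.47 N·m clockwise.
Net moment of existing loads = 33.56 N·m clockwise.
The sack of grain weighs 22 × 9.8 = 215.6 N and must supply an equal counterclockwise moment, so its lever arm about the knife-edge support is 33.56 / 215.6 = 0.156 m.
That puts it at 2.143 + 0.156 = 2.3 m from the right end.

x ≈ 2.3 m from the right end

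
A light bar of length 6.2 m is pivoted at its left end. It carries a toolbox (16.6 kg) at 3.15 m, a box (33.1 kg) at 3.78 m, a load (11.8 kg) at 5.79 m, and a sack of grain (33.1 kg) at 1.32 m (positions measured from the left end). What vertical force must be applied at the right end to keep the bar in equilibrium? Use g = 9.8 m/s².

F ≈ 457 N

About the left end:
Toolbox: 16.6 × 9.8 = 162.7 N down at 3.15 m → arm 3.15 m, τ = 162.7 × 3.15 = 512.5 N·m clockwise.
Box: 33.1 × 9.8 = 324.4 N down at 3.78 m → arm 3.78 m, τ = 324.4 × 3.78 = 1226 N·m clockwise.
Load: 11.8 × 9.8 = 115.6 N down at 5.79 m → arm 5.79 m, τ = 115.6 × 5.79 = 669.3 N·m clockwise.
Sack of grain: 33.1 × 9.8 = 324.4 N down at 1.32 m → arm 1.32 m, τ = 324.4 × 1.32 = 428.2 N·m clockwise.
Net moment of the loads = 2836 N·m clockwise.
The upward force F acts at the right end, arm 6.2 m, giving F × 6.2 counterclockwise.
Στ = 0 ⇒ F × 6.2 = 2836 ⇒ F = 2836 / 6.2 = 457 N.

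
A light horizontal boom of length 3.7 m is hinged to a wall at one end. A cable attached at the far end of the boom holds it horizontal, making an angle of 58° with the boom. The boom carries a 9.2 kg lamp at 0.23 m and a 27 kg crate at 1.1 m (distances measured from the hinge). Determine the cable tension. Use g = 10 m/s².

T ≈ 101 N

Sum moments about the hinge (the unknown hinge reaction has zero arm there).
Lamp: 9.2 × 10 = 92 N down at 0.23 m → arm 0.23 m, τ = 92 × 0.23 = 21.16 N·m clockwise.
Crate: 27 × 10 = 270 N down at 1.1 m → arm 1.1 m, τ = 270 × 1.1 = 297 N·m clockwise.
Total clockwise load moment = 318.2 N·m.
The cable tension T acts at 3.7 m; only its component perpendicular to the boom, T sinθ, produces torque. sin 58° = 0.848.
Στ = 0 ⇒ T × 3.7 × 0.848 = 318.2 ⇒ T = 318.2 / 3.138 = 101 N.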